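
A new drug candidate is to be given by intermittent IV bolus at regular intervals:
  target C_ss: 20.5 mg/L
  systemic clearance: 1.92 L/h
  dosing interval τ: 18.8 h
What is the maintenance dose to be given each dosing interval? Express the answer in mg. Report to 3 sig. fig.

740 mg

At steady state, Dose/τ = Css × CL.
Dose = Css × CL × τ = 20.5 × 1.920 × 18.8 = 740.0 mg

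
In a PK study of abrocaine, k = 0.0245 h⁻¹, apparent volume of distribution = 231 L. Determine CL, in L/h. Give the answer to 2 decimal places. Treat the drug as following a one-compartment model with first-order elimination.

5.66 L/h

CL = k × Vd = 0.0245 × 231 = 5.660 L/h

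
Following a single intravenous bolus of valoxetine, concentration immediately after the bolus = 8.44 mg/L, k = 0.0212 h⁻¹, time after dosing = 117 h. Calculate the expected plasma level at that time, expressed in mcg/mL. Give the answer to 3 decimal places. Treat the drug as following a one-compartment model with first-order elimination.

0.707 mcg/mL

C = C₀ · e^(−k·t) = 8.440 × e^(−0.02120 × 117)
  = 8.440 × 0.08371 = 0.7065 mg/L
(0.7065 mg/L = 0.7065 mcg/mL)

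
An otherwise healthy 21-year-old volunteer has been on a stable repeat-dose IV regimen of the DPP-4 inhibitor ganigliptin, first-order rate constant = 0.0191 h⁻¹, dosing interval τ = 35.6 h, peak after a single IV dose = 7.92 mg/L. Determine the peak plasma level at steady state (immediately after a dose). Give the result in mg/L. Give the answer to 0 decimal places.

e^(−kτ) = e^(−0.01910 × 35.6) = 0.5066
Accumulation ratio R = 1 / (1 − e^(−kτ)) = 1 / (1 − 0.5066) = 2.027
Steady-state peak = C₀ × R = 7.92 × 2.027 = 16.05 mg/L

16 mg/L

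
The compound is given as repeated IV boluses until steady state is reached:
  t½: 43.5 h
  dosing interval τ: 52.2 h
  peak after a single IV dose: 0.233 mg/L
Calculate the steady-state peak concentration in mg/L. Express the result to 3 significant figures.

0.413 mg/L

k = ln2 / t½ = 0.693147 / 43.5 = 0.01593 h⁻¹
e^(−kτ) = e^(−0.01593 × 52.2) = 0.4354
Accumulation ratio R = 1 / (1 − e^(−kτ)) = 1 / (1 − 0.4354) = 1.771
Steady-state peak = C₀ × R = 0.233 × 1.771 = 0.4126 mg/L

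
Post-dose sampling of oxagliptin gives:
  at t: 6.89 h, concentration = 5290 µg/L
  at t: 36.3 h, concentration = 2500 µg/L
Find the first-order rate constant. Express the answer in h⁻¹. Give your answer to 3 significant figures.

k = ln(C₁/C₂) / (t₂ − t₁) = ln(5290/2500) / (36.3 − 6.89)
  = 0.7495 / 29.41 = 0.02548 h⁻¹

0.0255 h⁻¹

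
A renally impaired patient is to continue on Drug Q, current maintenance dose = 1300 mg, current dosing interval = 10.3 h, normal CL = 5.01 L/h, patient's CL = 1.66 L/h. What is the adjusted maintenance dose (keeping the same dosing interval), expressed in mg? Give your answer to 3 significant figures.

To keep the same average steady-state level, dosing rate must scale with clearance.
CL ratio = 1.66 / 5.01 = 0.3313
New dose (same interval) = 1300 × 0.3313 = 430.7 mg

431 mg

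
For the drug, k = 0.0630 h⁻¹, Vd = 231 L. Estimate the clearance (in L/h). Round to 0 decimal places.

CL = k × Vd = 0.0630 × 231 = 14.55 L/h

15 L/h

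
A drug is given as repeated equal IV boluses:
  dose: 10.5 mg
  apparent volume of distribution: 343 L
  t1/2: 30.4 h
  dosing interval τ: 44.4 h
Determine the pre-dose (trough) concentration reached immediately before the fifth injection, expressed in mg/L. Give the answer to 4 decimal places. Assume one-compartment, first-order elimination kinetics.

0.0172 mg/L

C₀ per dose = Dose / Vd = 10.5 / 343 = 0.03061 mg/L
k = ln2 / t½ = 0.693147 / 30.4 = 0.02280 h⁻¹
Fraction remaining after one interval: r = e^(−kτ) = e^(−0.02280 × 44.4) = 0.3634
Before dose 5, 4 doses have been given (aged 1τ, 2τ, 3τ, 4τ).
C_trough = C₀ × (r + r² + … + r^4) = C₀ × r(1−r^4)/(1−r)
        = 0.03061 × 0.3634 × (1 − 0.01744) / (1 − 0.3634) = 0.01717 mg/L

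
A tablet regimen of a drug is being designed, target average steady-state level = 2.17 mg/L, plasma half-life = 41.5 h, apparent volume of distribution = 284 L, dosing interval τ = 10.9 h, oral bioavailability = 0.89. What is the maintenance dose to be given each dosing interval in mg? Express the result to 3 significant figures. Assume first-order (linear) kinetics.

k = ln2 / t½ = 0.693147 / 41.5 = 0.01670 h⁻¹
CL = k × Vd = 0.01670 × 284 = 4.743 L/h
At steady state, F × (Dose/τ) = Css × CL.
Dose = Css × CL × τ / F = 2.17 × 4.743 × 10.9 / 0.89 = 126.1 mg

126 mg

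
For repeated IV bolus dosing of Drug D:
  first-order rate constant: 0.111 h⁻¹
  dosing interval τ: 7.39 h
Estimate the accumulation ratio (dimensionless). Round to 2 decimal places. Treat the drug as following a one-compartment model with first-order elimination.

e^(−kτ) = e^(−0.1110 × 7.39) = 0.4403
Accumulation ratio R = 1 / (1 − e^(−kτ)) = 1 / (1 − 0.4403) = 1.787

1.79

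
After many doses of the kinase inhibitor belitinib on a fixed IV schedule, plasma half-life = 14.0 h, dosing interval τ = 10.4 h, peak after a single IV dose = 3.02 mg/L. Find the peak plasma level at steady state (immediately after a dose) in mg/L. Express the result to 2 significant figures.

k = ln2 / t½ = 0.693147 / 14.0 = 0.04951 h⁻¹
e^(−kτ) = e^(−0.04951 × 10.4) = 0.5976
Accumulation ratio R = 1 / (1 − e^(−kτ)) = 1 / (1 − 0.5976) = 2.485
Steady-state peak = C₀ × R = 3.02 × 2.485 = 7.505 mg/L

7.5 mg/L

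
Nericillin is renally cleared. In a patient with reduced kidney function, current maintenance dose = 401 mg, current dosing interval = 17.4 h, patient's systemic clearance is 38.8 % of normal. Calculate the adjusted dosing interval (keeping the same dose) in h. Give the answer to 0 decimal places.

To keep the same average steady-state level, dosing rate must scale with clearance.
CL ratio = 38.8 / 100 = 0.3880
New interval (same dose) = 17.4 / 0.3880 = 44.85 h

45 h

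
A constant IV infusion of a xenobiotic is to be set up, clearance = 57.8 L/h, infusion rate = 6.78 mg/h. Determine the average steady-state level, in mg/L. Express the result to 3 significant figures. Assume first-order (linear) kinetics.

At steady state Css = R₀ / CL = 6.78 / 57.80 = 0.1173 mg/L

0.117 mg/L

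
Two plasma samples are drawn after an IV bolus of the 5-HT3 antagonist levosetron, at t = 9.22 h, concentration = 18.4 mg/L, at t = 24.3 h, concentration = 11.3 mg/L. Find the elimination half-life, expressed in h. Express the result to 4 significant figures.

k = ln(C₁/C₂) / (t₂ − t₁) = ln(18.4/11.3) / (24.3 − 9.22)
  = 0.4875 / 15.08 = 0.03233 h⁻¹
t½ = ln2 / k = 0.693147 / 0.03233 = 21.44 h

21.44 h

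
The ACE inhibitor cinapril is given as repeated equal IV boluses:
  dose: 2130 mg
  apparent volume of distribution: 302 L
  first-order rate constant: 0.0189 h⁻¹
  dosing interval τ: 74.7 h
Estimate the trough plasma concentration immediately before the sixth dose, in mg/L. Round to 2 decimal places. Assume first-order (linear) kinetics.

C₀ per dose = Dose / Vd = 2130 / 302 = 7.053 mg/L
Fraction remaining after one interval: r = e^(−kτ) = e^(−0.01890 × 74.7) = 0.2437
Before dose 6, 5 doses have been given (aged 1τ, 2τ, 3τ, 4τ, 5τ).
C_trough = C₀ × (r + r² + … + r^5) = C₀ × r(1−r^5)/(1−r)
        = 7.053 × 0.2437 × (1 − 0.0008596) / (1 − 0.2437) = 2.271 mg/L

2.27 mg/L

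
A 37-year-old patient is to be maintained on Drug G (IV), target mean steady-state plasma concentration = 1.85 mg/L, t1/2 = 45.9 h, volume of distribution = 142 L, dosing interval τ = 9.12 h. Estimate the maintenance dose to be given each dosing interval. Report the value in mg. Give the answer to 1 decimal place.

36.2 mg

k = ln2 / t½ = 0.693147 / 45.9 = 0.01510 h⁻¹
CL = k × Vd = 0.01510 × 142 = 2.144 L/h
At steady state, Dose/τ = Css × CL.
Dose = Css × CL × τ = 1.85 × 2.144 × 9.12 = 36.17 mg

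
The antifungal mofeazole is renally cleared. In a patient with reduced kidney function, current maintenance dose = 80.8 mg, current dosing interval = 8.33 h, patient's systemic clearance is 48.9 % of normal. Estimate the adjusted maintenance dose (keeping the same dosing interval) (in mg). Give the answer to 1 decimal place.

To keep the same average steady-state level, dosing rate must scale with clearance.
CL ratio = 48.9 / 100 = 0.4890
New dose (same interval) = 80.8 × 0.4890 = 39.51 mg

39.5 mg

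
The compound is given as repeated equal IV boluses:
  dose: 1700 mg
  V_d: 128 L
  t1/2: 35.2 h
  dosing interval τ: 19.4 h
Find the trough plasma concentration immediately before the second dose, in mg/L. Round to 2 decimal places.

9.06 mg/L

C₀ per dose = Dose / Vd = 1700 / 128 = 13.28 mg/L
k = ln2 / t½ = 0.693147 / 35.2 = 0.01969 h⁻¹
Fraction remaining after one interval: r = e^(−kτ) = e^(−0.01969 × 19.4) = 0.6825
Before dose 2, 1 dose has been given (aged 1τ).
C_trough = C₀ × r = 13.28 × 0.6825 = 9.064 mg/L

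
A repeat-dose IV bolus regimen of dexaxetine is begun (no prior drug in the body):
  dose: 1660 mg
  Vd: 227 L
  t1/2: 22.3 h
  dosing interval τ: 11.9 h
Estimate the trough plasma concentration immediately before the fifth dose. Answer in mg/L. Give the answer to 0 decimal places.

C₀ per dose = Dose / Vd = 1660 / 227 = 7.313 mg/L
k = ln2 / t½ = 0.693147 / 22.3 = 0.03108 h⁻¹
Fraction remaining after one interval: r = e^(−kτ) = e^(−0.03108 × 11.9) = 0.6908
Before dose 5, 4 doses have been given (aged 1τ, 2τ, 3τ, 4τ).
C_trough = C₀ × (r + r² + … + r^4) = C₀ × r(1−r^4)/(1−r)
        = 7.313 × 0.6908 × (1 − 0.2277) / (1 − 0.6908) = 12.62 mg/L

13 mg/L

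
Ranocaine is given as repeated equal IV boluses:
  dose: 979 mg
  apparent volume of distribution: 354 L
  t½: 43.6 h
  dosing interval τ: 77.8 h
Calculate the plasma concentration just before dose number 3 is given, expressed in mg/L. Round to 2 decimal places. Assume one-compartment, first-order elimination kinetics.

C₀ per dose = Dose / Vd = 979 / 354 = 2.766 mg/L
k = ln2 / t½ = 0.693147 / 43.6 = 0.01590 h⁻¹
Fraction remaining after one interval: r = e^(−kτ) = e^(−0.01590 × 77.8) = 0.2902
Before dose 3, 2 doses have been given (aged 1τ, 2τ).
C_trough = C₀ × (r + r²) = 2.766 × (0.2902 + 0.08422) = 1.036 mg/L

1.04 mg/L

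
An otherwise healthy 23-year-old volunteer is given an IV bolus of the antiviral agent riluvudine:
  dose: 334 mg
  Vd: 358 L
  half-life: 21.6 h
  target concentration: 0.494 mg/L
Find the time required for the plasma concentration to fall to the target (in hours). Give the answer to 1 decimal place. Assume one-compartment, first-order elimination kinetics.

19.8 h

C₀ = Dose / Vd = 334.0 / 358 = 0.9330 mg/L
k = ln2 / t½ = 0.693147 / 21.6 = 0.03209 h⁻¹
t = ln(C₀ / C) / k = ln(0.9330 / 0.494) / 0.03209
  = ln(1.889) / 0.03209 = 0.6360 / 0.03209 = 19.82 h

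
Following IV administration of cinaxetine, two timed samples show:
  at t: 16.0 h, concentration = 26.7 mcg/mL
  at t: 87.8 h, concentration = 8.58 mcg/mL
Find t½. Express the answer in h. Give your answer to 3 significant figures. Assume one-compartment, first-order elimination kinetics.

43.8 h

k = ln(C₁/C₂) / (t₂ − t₁) = ln(26.7/8.58) / (87.8 − 16.0)
  = 1.135 / 71.80 = 0.01581 h⁻¹
t½ = ln2 / k = 0.693147 / 0.01581 = 43.84 h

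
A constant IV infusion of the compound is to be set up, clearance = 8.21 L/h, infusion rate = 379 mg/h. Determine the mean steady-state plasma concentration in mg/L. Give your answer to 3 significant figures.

46.2 mg/L

At steady state Css = R₀ / CL = 379 / 8.210 = 46.16 mg/L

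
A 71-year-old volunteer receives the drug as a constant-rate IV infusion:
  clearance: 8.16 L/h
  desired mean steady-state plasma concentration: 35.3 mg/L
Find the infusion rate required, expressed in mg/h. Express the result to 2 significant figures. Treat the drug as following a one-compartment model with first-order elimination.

290 mg/h

At steady state, infusion rate R₀ = Css × CL = 35.3 × 8.160 = 288.0 mg/h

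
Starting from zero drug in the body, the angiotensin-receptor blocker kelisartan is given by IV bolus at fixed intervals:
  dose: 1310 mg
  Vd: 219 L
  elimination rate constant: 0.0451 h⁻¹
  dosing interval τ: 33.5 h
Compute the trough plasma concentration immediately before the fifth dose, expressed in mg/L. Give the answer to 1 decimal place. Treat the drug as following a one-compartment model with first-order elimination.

C₀ per dose = Dose / Vd = 1310 / 219 = 5.982 mg/L
Fraction remaining after one interval: r = e^(−kτ) = e^(−0.04510 × 33.5) = 0.2207
Before dose 5, 4 doses have been given (aged 1τ, 2τ, 3τ, 4τ).
C_trough = C₀ × (r + r² + … + r^4) = C₀ × r(1−r^4)/(1−r)
        = 5.982 × 0.2207 × (1 − 0.002373) / (1 − 0.2207) = 1.690 mg/L

1.7 mg/L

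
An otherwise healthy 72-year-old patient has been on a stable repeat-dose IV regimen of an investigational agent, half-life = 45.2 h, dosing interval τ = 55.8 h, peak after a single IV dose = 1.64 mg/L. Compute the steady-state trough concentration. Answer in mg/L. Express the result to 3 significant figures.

k = ln2 / t½ = 0.693147 / 45.2 = 0.01534 h⁻¹
e^(−kτ) = e^(−0.01534 × 55.8) = 0.4249
Accumulation ratio R = 1 / (1 − e^(−kτ)) = 1 / (1 − 0.4249) = 1.739
Steady-state trough = C₀ × R × e^(−kτ) = 1.64 × 1.739 × 0.4249 = 1.212 mg/L

1.21 mg/L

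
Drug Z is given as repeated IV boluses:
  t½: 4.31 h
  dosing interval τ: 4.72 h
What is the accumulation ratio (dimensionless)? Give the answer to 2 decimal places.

1.88

k = ln2 / t½ = 0.693147 / 4.31 = 0.1608 h⁻¹
e^(−kτ) = e^(−0.1608 × 4.72) = 0.4681
Accumulation ratio R = 1 / (1 − e^(−kτ)) = 1 / (1 − 0.4681) = 1.880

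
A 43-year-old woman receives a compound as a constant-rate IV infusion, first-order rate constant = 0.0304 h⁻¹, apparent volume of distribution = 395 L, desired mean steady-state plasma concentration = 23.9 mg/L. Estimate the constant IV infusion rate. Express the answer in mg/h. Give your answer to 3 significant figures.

CL = k × Vd = 0.03040 × 395 = 12.01 L/h
At steady state, infusion rate R₀ = Css × CL = 23.9 × 12.01 = 287.0 mg/h

287 mg/h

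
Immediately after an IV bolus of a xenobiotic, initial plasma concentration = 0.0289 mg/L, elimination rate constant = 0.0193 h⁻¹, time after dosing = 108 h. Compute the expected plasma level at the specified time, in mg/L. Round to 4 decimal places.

C = C₀ · e^(−k·t) = 0.02890 × e^(−0.01930 × 108)
  = 0.02890 × 0.1244 = 0.003595 mg/L

0.0036 mg/L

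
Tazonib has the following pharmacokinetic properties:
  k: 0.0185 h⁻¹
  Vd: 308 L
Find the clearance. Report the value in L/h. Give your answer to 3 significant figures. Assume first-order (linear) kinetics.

5.70 L/h

CL = k × Vd = 0.0185 × 308 = 5.698 L/h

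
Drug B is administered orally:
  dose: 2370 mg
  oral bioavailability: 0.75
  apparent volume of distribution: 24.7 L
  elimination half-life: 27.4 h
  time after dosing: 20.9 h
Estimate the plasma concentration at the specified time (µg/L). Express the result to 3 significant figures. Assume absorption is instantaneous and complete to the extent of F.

Amount reaching circulation = F × Dose = 0.75 × 2370 = 1778 mg
C₀ = F·Dose / Vd = 1778 / 24.7 = 71.98 mg/L
k = ln2 / t½ = 0.693147 / 27.4 = 0.02530 h⁻¹
C = C₀ · e^(−k·t) = 71.98 × e^(−0.02530 × 20.9)
  = 71.98 × 0.5893 = 42.42 mg/L
Convert: 42.42 mg/L × 1000 = 42420 µg/L

42400 µg/L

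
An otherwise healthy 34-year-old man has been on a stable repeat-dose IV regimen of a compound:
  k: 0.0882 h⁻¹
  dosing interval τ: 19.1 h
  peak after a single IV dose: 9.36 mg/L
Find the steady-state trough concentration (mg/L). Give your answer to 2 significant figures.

2.1 mg/L

e^(−kτ) = e^(−0.08820 × 19.1) = 0.1855
Accumulation ratio R = 1 / (1 − e^(−kτ)) = 1 / (1 − 0.1855) = 1.228
Steady-state trough = C₀ × R × e^(−kτ) = 9.36 × 1.228 × 0.1855 = 2.132 mg/L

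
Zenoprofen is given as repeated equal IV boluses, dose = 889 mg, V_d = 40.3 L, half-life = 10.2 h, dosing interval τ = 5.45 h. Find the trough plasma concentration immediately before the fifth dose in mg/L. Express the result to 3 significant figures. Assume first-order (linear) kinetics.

38.0 mg/L

C₀ per dose = Dose / Vd = 889 / 40.3 = 22.06 mg/L
k = ln2 / t½ = 0.693147 / 10.2 = 0.06796 h⁻¹
Fraction remaining after one interval: r = e^(−kτ) = e^(−0.06796 × 5.45) = 0.6905
Before dose 5, 4 doses have been given (aged 1τ, 2τ, 3τ, 4τ).
C_trough = C₀ × (r + r² + … + r^4) = C₀ × r(1−r^4)/(1−r)
        = 22.06 × 0.6905 × (1 − 0.2273) / (1 − 0.6905) = 38.03 mg/L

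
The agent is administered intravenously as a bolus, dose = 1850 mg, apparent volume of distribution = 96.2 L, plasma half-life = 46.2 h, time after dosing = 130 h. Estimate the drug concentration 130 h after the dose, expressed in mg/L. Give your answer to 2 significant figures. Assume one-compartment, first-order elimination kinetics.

C₀ = Dose / Vd = 1850 / 96.2 = 19.23 mg/L
k = ln2 / t½ = 0.693147 / 46.2 = 0.01500 h⁻¹
C = C₀ · e^(−k·t) = 19.23 × e^(−0.01500 × 130)
  = 19.23 × 0.1423 = 2.736 mg/L

2.7 mg/L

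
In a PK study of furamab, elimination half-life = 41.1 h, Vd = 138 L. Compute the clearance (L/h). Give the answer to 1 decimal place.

2.3 L/h

k = ln2 / t½ = 0.693147 / 41.1 = 0.01686 h⁻¹
CL = k × Vd = 0.01686 × 138 = 2.327 L/h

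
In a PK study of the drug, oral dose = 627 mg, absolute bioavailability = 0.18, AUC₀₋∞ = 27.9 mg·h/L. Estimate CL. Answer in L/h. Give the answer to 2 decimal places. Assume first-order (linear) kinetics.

4.05 L/h

CL = F·Dose / AUC = 0.18 × 627 / 27.9 = 4.045 L/h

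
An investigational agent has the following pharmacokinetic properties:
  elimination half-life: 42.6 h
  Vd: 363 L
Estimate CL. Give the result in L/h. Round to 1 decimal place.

k = ln2 / t½ = 0.693147 / 42.6 = 0.01627 h⁻¹
CL = k × Vd = 0.01627 × 363 = 5.906 L/h

5.9 L/h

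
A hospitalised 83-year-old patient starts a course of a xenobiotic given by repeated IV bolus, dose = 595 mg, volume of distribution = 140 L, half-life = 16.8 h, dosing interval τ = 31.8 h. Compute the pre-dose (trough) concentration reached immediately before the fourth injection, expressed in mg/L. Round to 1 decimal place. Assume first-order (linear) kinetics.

C₀ per dose = Dose / Vd = 595 / 140 = 4.250 mg/L
k = ln2 / t½ = 0.693147 / 16.8 = 0.04126 h⁻¹
Fraction remaining after one interval: r = e^(−kτ) = e^(−0.04126 × 31.8) = 0.2693
Before dose 4, 3 doses have been given (aged 1τ, 2τ, 3τ).
C_trough = C₀ × (r + r² + … + r^3) = C₀ × r(1−r^3)/(1−r)
        = 4.250 × 0.2693 × (1 − 0.01953) / (1 − 0.2693) = 1.536 mg/L

1.5 mg/L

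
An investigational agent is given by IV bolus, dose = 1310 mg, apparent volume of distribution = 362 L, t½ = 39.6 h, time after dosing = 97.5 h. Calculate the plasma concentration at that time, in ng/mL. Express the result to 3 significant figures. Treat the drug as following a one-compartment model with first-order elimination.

657 ng/mL

C₀ = Dose / Vd = 1310 / 362 = 3.619 mg/L
k = ln2 / t½ = 0.693147 / 39.6 = 0.01750 h⁻¹
C = C₀ · e^(−k·t) = 3.619 × e^(−0.01750 × 97.5)
  = 3.619 × 0.1815 = 0.6568 mg/L
Convert: 0.6568 mg/L × 1000 = 656.8 ng/mL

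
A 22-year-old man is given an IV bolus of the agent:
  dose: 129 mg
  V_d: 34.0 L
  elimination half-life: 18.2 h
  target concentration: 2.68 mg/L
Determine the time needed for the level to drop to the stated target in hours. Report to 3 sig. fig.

9.13 h

C₀ = Dose / Vd = 129.0 / 34.0 = 3.794 mg/L
k = ln2 / t½ = 0.693147 / 18.2 = 0.03809 h⁻¹
t = ln(C₀ / C) / k = ln(3.794 / 2.68) / 0.03809
  = ln(1.416) / 0.03809 = 0.3478 / 0.03809 = 9.131 h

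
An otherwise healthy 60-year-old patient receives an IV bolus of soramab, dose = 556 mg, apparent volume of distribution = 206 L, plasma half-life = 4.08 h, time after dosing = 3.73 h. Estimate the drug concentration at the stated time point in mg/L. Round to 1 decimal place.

1.4 mg/L

C₀ = Dose / Vd = 556.0 / 206 = 2.699 mg/L
k = ln2 / t½ = 0.693147 / 4.08 = 0.1699 h⁻¹
C = C₀ · e^(−k·t) = 2.699 × e^(−0.1699 × 3.73)
  = 2.699 × 0.5306 = 1.432 mg/L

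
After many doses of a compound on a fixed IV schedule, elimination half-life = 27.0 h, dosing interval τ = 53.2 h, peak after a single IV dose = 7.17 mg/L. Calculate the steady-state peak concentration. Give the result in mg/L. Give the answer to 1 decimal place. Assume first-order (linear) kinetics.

k = ln2 / t½ = 0.693147 / 27.0 = 0.02567 h⁻¹
e^(−kτ) = e^(−0.02567 × 53.2) = 0.2552
Accumulation ratio R = 1 / (1 − e^(−kτ)) = 1 / (1 − 0.2552) = 1.343
Steady-state peak = C₀ × R = 7.17 × 1.343 = 9.629 mg/L

9.6 mg/L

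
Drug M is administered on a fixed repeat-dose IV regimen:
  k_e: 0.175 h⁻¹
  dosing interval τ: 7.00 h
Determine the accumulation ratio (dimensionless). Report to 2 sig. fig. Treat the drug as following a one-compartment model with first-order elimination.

e^(−kτ) = e^(−0.1750 × 7.00) = 0.2938
Accumulation ratio R = 1 / (1 − e^(−kτ)) = 1 / (1 − 0.2938) = 1.416

1.4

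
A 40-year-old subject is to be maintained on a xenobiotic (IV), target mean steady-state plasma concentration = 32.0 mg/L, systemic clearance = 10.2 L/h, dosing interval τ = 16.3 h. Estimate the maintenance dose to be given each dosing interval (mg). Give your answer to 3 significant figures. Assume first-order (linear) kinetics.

5320 mg

At steady state, Dose/τ = Css × CL.
Dose = Css × CL × τ = 32.0 × 10.20 × 16.3 = 5320 mg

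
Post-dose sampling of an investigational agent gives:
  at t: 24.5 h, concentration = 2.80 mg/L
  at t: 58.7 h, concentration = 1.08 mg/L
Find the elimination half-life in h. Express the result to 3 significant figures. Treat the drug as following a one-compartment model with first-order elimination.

24.9 h

k = ln(C₁/C₂) / (t₂ − t₁) = ln(2.80/1.08) / (58.7 − 24.5)
  = 0.9527 / 34.20 = 0.02786 h⁻¹
t½ = ln2 / k = 0.693147 / 0.02786 = 24.88 h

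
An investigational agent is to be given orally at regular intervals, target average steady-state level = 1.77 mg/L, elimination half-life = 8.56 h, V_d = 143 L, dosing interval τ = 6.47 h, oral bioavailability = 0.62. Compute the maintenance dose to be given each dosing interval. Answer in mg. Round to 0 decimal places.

214 mg

k = ln2 / t½ = 0.693147 / 8.56 = 0.08098 h⁻¹
CL = k × Vd = 0.08098 × 143 = 11.58 L/h
At steady state, F × (Dose/τ) = Css × CL.
Dose = Css × CL × τ / F = 1.77 × 11.58 × 6.47 / 0.62 = 213.9 mg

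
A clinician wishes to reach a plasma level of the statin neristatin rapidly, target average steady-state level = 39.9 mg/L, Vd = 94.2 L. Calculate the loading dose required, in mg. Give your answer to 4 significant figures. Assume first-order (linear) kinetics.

LD = Css × Vd = 39.9 × 94.2 = 3759 mg

3759 mg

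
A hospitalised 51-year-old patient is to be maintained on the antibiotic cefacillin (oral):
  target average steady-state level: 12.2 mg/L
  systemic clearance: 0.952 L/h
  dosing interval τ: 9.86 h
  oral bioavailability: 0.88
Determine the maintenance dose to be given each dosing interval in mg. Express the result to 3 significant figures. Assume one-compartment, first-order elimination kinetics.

130 mg

At steady state, F × (Dose/τ) = Css × CL.
Dose = Css × CL × τ / F = 12.2 × 0.9520 × 9.86 / 0.88 = 130.1 mg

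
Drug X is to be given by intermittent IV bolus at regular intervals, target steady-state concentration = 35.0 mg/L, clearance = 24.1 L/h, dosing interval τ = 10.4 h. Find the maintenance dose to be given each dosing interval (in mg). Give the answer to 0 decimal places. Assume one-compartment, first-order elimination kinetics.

8772 mg

At steady state, Dose/τ = Css × CL.
Dose = Css × CL × τ = 35.0 × 24.10 × 10.4 = 8772 mg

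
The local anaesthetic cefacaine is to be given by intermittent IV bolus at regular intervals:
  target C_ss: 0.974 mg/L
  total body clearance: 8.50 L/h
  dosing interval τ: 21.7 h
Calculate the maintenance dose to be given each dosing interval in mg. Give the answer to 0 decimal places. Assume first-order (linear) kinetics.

At steady state, Dose/τ = Css × CL.
Dose = Css × CL × τ = 0.974 × 8.500 × 21.7 = 179.7 mg

180 mg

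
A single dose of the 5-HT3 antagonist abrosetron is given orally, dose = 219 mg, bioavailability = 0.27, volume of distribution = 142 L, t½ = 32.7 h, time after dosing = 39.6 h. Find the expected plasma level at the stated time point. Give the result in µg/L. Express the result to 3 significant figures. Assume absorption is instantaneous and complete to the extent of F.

Amount reaching circulation = F × Dose = 0.27 × 219.0 = 59.13 mg
C₀ = F·Dose / Vd = 59.13 / 142 = 0.4164 mg/L
k = ln2 / t½ = 0.693147 / 32.7 = 0.02120 h⁻¹
C = C₀ · e^(−k·t) = 0.4164 × e^(−0.02120 × 39.6)
  = 0.4164 × 0.4319 = 0.1798 mg/L
Convert: 0.1798 mg/L × 1000 = 179.8 µg/L

180 µg/L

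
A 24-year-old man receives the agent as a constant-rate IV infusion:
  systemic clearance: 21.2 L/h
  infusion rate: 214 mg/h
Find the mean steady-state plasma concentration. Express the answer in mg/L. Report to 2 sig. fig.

10 mg/L

At steady state Css = R₀ / CL = 214 / 21.20 = 10.09 mg/L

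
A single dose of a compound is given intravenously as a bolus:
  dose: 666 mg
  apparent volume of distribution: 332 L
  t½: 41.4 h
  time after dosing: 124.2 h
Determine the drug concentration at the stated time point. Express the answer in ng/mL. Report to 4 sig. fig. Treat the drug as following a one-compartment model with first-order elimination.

C₀ = Dose / Vd = 666.0 / 332 = 2.006 mg/L
k = ln2 / t½ = 0.693147 / 41.4 = 0.01674 h⁻¹
t / t½ = 124.2 / 41.4 = 3 half-lives
C = C₀ × (1/2)^3 = 2.006 × 0.1250 = 0.2508 mg/L
Convert: 0.2508 mg/L × 1000 = 250.8 ng/mL

250.8 ng/mL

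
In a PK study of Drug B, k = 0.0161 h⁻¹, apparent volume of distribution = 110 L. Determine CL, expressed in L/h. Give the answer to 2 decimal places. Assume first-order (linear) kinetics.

CL = k × Vd = 0.0161 × 110 = 1.771 L/h

1.77 L/h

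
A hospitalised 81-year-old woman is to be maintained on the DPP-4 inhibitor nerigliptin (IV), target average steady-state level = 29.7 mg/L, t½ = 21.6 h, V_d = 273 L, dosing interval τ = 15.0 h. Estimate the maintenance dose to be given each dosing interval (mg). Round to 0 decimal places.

k = ln2 / t½ = 0.693147 / 21.6 = 0.03209 h⁻¹
CL = k × Vd = 0.03209 × 273 = 8.761 L/h
At steady state, Dose/τ = Css × CL.
Dose = Css × CL × τ = 29.7 × 8.761 × 15.0 = 3903 mg

3903 mg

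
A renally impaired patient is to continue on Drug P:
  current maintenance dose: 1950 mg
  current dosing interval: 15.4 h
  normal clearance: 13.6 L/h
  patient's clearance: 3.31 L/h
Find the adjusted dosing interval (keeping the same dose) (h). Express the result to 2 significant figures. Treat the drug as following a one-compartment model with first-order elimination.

To keep the same average steady-state level, dosing rate must scale with clearance.
CL ratio = 3.31 / 13.6 = 0.2434
New interval (same dose) = 15.4 / 0.2434 = 63.27 h

63 h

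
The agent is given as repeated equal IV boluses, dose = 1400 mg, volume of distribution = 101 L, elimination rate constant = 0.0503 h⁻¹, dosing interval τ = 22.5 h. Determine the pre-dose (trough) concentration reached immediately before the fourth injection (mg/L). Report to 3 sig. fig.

6.38 mg/L

C₀ per dose = Dose / Vd = 1400 / 101 = 13.86 mg/L
Fraction remaining after one interval: r = e^(−kτ) = e^(−0.05030 × 22.5) = 0.3225
Before dose 4, 3 doses have been given (aged 1τ, 2τ, 3τ).
C_trough = C₀ × (r + r² + … + r^3) = C₀ × r(1−r^3)/(1−r)
        = 13.86 × 0.3225 × (1 − 0.03354) / (1 − 0.3225) = 6.376 mg/L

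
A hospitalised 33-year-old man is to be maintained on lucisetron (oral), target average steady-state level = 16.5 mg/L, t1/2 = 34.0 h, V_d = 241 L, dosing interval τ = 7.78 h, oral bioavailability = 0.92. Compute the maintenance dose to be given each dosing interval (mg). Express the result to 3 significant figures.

686 mg

k = ln2 / t½ = 0.693147 / 34.0 = 0.02039 h⁻¹
CL = k × Vd = 0.02039 × 241 = 4.914 L/h
At steady state, F × (Dose/τ) = Css × CL.
Dose = Css × CL × τ / F = 16.5 × 4.914 × 7.78 / 0.92 = 685.7 mg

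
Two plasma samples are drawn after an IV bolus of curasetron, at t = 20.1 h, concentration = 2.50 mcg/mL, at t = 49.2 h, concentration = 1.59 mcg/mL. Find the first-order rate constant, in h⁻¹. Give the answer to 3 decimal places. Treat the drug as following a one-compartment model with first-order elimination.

k = ln(C₁/C₂) / (t₂ − t₁) = ln(2.50/1.59) / (49.2 − 20.1)
  = 0.4526 / 29.10 = 0.01555 h⁻¹

0.016 h⁻¹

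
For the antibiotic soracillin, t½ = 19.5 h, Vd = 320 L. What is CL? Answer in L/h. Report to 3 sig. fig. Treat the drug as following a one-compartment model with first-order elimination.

k = ln2 / t½ = 0.693147 / 19.5 = 0.03555 h⁻¹
CL = k × Vd = 0.03555 × 320 = 11.38 L/h

11.4 L/h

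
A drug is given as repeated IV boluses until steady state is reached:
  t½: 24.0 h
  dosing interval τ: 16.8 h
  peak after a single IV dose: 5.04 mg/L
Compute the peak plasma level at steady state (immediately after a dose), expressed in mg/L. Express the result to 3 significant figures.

k = ln2 / t½ = 0.693147 / 24.0 = 0.02888 h⁻¹
e^(−kτ) = e^(−0.02888 × 16.8) = 0.6156
Accumulation ratio R = 1 / (1 − e^(−kτ)) = 1 / (1 − 0.6156) = 2.601
Steady-state peak = C₀ × R = 5.04 × 2.601 = 13.11 mg/L

13.1 mg/L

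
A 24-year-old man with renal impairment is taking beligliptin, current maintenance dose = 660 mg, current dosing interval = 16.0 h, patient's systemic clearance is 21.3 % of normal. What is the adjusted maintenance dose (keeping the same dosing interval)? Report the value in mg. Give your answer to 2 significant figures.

140 mg

To keep the same average steady-state level, dosing rate must scale with clearance.
CL ratio = 21.3 / 100 = 0.2130
New dose (same interval) = 660 × 0.2130 = 140.6 mg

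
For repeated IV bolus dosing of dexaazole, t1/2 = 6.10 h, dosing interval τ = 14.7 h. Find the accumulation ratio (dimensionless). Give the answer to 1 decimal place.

1.2

k = ln2 / t½ = 0.693147 / 6.10 = 0.1136 h⁻¹
e^(−kτ) = e^(−0.1136 × 14.7) = 0.1883
Accumulation ratio R = 1 / (1 − e^(−kτ)) = 1 / (1 − 0.1883) = 1.232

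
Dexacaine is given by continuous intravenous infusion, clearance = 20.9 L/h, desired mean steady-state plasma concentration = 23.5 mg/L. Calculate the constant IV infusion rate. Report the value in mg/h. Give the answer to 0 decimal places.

At steady state, infusion rate R₀ = Css × CL = 23.5 × 20.90 = 491.2 mg/h

491 mg/h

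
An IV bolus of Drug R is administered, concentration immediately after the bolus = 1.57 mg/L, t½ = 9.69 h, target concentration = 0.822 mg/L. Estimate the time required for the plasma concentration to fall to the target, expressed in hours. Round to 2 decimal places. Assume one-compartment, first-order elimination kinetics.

9.05 h

k = ln2 / t½ = 0.693147 / 9.69 = 0.07153 h⁻¹
t = ln(C₀ / C) / k = ln(1.570 / 0.822) / 0.07153
  = ln(1.910) / 0.07153 = 0.6471 / 0.07153 = 9.047 h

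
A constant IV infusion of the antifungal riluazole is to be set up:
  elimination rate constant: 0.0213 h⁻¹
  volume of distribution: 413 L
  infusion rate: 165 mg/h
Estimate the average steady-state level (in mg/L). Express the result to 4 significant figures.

CL = k × Vd = 0.02130 × 413 = 8.797 L/h
At steady state Css = R₀ / CL = 165 / 8.797 = 18.76 mg/L

18.76 mg/L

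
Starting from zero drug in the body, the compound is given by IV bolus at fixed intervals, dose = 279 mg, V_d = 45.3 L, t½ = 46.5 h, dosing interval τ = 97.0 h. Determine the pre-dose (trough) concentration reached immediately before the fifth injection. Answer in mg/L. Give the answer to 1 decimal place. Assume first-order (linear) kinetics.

1.9 mg/L

C₀ per dose = Dose / Vd = 279 / 45.3 = 6.159 mg/L
k = ln2 / t½ = 0.693147 / 46.5 = 0.01491 h⁻¹
Fraction remaining after one interval: r = e^(−kτ) = e^(−0.01491 × 97.0) = 0.2354
Before dose 5, 4 doses have been given (aged 1τ, 2τ, 3τ, 4τ).
C_trough = C₀ × (r + r² + … + r^4) = C₀ × r(1−r^4)/(1−r)
        = 6.159 × 0.2354 × (1 − 0.003071) / (1 − 0.2354) = 1.890 mg/L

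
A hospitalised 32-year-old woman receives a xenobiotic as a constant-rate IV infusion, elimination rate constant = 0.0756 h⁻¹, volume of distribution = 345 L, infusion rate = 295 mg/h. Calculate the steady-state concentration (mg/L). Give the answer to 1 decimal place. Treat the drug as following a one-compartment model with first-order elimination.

11.3 mg/L

CL = k × Vd = 0.07560 × 345 = 26.08 L/h
At steady state Css = R₀ / CL = 295 / 26.08 = 11.31 mg/L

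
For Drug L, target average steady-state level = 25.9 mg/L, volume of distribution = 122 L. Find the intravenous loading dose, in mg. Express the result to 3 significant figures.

LD = Css × Vd = 25.9 × 122 = 3160 mg

3160 mg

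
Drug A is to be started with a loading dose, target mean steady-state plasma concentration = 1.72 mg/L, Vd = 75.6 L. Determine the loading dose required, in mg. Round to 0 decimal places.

LD = Css × Vd = 1.72 × 75.6 = 130.0 mg

130 mg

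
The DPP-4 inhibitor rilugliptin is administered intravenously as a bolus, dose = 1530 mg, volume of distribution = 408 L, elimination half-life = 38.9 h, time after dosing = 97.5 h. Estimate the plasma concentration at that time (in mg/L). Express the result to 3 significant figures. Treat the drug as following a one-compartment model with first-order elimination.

0.660 mg/L

C₀ = Dose / Vd = 1530 / 408 = 3.750 mg/L
k = ln2 / t½ = 0.693147 / 38.9 = 0.01782 h⁻¹
C = C₀ · e^(−k·t) = 3.750 × e^(−0.01782 × 97.5)
  = 3.750 × 0.1760 = 0.6600 mg/L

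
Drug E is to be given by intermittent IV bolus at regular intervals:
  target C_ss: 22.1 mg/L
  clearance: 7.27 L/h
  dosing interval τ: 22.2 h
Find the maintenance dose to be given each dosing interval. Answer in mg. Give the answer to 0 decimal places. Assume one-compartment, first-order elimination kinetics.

At steady state, Dose/τ = Css × CL.
Dose = Css × CL × τ = 22.1 × 7.270 × 22.2 = 3567 mg

3567 mg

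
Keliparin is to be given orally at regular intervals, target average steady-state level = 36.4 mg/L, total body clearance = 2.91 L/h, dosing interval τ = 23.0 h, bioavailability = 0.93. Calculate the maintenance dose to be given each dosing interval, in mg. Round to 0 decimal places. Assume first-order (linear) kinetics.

At steady state, F × (Dose/τ) = Css × CL.
Dose = Css × CL × τ / F = 36.4 × 2.910 × 23.0 / 0.93 = 2620 mg

2620 mg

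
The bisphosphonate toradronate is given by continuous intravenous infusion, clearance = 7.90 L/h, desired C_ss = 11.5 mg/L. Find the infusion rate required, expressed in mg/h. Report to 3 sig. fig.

At steady state, infusion rate R₀ = Css × CL = 11.5 × 7.900 = 90.85 mg/h

90.9 mg/h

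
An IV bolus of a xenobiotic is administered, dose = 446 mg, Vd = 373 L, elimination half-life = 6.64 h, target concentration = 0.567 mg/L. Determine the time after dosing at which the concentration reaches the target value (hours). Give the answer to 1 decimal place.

C₀ = Dose / Vd = 446.0 / 373 = 1.196 mg/L
k = ln2 / t½ = 0.693147 / 6.64 = 0.1044 h⁻¹
t = ln(C₀ / C) / k = ln(1.196 / 0.567) / 0.1044
  = ln(2.109) / 0.1044 = 0.7462 / 0.1044 = 7.148 h

7.1 h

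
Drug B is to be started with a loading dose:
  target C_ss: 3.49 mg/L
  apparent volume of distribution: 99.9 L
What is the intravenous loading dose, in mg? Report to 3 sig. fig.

LD = Css × Vd = 3.49 × 99.9 = 348.7 mg

349 mg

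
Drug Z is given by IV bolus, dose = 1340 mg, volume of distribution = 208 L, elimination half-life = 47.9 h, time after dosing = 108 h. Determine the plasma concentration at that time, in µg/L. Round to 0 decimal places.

C₀ = Dose / Vd = 1340 / 208 = 6.442 mg/L
k = ln2 / t½ = 0.693147 / 47.9 = 0.01447 h⁻¹
C = C₀ · e^(−k·t) = 6.442 × e^(−0.01447 × 108)
  = 6.442 × 0.2096 = 1.350 mg/L
Convert: 1.350 mg/L × 1000 = 1350 µg/L

1350 µg/L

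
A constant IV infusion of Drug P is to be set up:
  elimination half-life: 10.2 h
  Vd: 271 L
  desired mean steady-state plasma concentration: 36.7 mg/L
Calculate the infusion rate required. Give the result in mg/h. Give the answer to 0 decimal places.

k = ln2 / t½ = 0.693147 / 10.2 = 0.06796 h⁻¹
CL = k × Vd = 0.06796 × 271 = 18.42 L/h
At steady state, infusion rate R₀ = Css × CL = 36.7 × 18.42 = 676.0 mg/h

676 mg/h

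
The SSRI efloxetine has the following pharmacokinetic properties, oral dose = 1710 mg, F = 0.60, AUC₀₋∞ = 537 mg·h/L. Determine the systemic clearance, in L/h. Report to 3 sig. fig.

1.91 L/h

CL = F·Dose / AUC = 0.60 × 1710 / 537 = 1.911 L/h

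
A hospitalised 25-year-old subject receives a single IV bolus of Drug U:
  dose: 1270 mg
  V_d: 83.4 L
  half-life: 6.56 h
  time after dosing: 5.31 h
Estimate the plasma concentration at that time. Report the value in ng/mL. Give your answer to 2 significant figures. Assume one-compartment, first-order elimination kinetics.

8700 ng/mL

C₀ = Dose / Vd = 1270 / 83.4 = 15.23 mg/L
k = ln2 / t½ = 0.693147 / 6.56 = 0.1057 h⁻¹
C = C₀ · e^(−k·t) = 15.23 × e^(−0.1057 × 5.31)
  = 15.23 × 0.5705 = 8.689 mg/L
Convert: 8.689 mg/L × 1000 = 8689 ng/mL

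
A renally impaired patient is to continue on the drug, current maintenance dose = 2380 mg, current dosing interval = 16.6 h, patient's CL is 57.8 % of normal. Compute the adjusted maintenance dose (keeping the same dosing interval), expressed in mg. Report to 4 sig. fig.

To keep the same average steady-state level, dosing rate must scale with clearance.
CL ratio = 57.8 / 100 = 0.5780
New dose (same interval) = 2380 × 0.5780 = 1376 mg

1376 mg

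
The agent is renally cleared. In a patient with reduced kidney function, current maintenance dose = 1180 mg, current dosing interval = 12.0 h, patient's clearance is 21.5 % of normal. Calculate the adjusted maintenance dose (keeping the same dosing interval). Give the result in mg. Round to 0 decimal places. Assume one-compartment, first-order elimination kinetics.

254 mg

To keep the same average steady-state level, dosing rate must scale with clearance.
CL ratio = 21.5 / 100 = 0.2150
New dose (same interval) = 1180 × 0.2150 = 253.7 mg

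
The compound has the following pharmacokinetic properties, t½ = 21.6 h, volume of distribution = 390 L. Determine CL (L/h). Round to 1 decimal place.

12.5 L/h

k = ln2 / t½ = 0.693147 / 21.6 = 0.03209 h⁻¹
CL = k × Vd = 0.03209 × 390 = 12.52 L/h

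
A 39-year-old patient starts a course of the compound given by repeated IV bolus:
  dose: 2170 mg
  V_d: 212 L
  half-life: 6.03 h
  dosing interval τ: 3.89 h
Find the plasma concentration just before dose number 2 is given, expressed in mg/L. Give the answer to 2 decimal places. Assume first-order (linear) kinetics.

6.55 mg/L

C₀ per dose = Dose / Vd = 2170 / 212 = 10.24 mg/L
k = ln2 / t½ = 0.693147 / 6.03 = 0.1149 h⁻¹
Fraction remaining after one interval: r = e^(−kτ) = e^(−0.1149 × 3.89) = 0.6396
Before dose 2, 1 dose has been given (aged 1τ).
C_trough = C₀ × r = 10.24 × 0.6396 = 6.550 mg/L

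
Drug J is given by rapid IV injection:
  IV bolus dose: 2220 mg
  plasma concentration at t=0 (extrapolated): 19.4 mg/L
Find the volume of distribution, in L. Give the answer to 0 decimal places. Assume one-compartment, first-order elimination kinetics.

114 L

Vd = Dose / C₀ = 2220 / 19.4 = 114.4 L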